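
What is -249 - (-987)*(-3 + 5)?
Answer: 1725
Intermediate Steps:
-249 - (-987)*(-3 + 5) = -249 - (-987)*2 = -249 - 141*(-14) = -249 + 1974 = 1725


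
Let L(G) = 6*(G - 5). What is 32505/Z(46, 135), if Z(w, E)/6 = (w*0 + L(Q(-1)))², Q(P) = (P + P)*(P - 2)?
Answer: 10835/72 ≈ 150.49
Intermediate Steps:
Q(P) = 2*P*(-2 + P) (Q(P) = (2*P)*(-2 + P) = 2*P*(-2 + P))
L(G) = -30 + 6*G (L(G) = 6*(-5 + G) = -30 + 6*G)
Z(w, E) = 216 (Z(w, E) = 6*(w*0 + (-30 + 6*(2*(-1)*(-2 - 1))))² = 6*(0 + (-30 + 6*(2*(-1)*(-3))))² = 6*(0 + (-30 + 6*6))² = 6*(0 + (-30 + 36))² = 6*(0 + 6)² = 6*6² = 6*36 = 216)
32505/Z(46, 135) = 32505/216 = 32505*(1/216) = 10835/72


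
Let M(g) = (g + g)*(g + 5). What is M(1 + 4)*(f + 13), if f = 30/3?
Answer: 2300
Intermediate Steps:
M(g) = 2*g*(5 + g) (M(g) = (2*g)*(5 + g) = 2*g*(5 + g))
f = 10 (f = 30*(⅓) = 10)
M(1 + 4)*(f + 13) = (2*(1 + 4)*(5 + (1 + 4)))*(10 + 13) = (2*5*(5 + 5))*23 = (2*5*10)*23 = 100*23 = 2300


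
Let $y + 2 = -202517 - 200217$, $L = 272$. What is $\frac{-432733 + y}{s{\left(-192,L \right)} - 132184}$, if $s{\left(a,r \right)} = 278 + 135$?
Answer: $\frac{835469}{131771} \approx 6.3403$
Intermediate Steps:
$s{\left(a,r \right)} = 413$
$y = -402736$ ($y = -2 - 402734 = -402736$)
$\frac{-432733 + y}{s{\left(-192,L \right)} - 132184} = \frac{-432733 - 402736}{413 - 132184} = - \frac{835469}{-131771} = \left(-835469\right) \left(- \frac{1}{131771}\right) = \frac{835469}{131771}$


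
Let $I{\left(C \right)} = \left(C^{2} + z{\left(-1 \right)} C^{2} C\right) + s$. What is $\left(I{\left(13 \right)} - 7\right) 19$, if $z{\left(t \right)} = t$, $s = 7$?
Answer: $-38532$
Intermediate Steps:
$I{\left(C \right)} = 7 + C^{2} - C^{3}$ ($I{\left(C \right)} = \left(C^{2} + - C^{2} C\right) + 7 = \left(C^{2} - C^{3}\right) + 7 = 7 + C^{2} - C^{3}$)
$\left(I{\left(13 \right)} - 7\right) 19 = \left(\left(7 + 13^{2} - 13^{3}\right) - 7\right) 19 = \left(\left(7 + 169 - 2197\right) - 7\right) 19 = \left(-2021 - 7\right) 19 = \left(-2028\right) 19 = -38532$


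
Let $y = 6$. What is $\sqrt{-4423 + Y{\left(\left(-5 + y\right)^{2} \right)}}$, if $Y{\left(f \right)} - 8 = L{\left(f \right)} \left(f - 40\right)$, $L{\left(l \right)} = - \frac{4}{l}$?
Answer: $i \sqrt{4259} \approx 65.261 i$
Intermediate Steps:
$Y{\left(f \right)} = 8 - \frac{4 \left(-40 + f\right)}{f}$ ($Y{\left(f \right)} = 8 + - \frac{4}{f} \left(f - 40\right) = 8 + - \frac{4}{f} \left(-40 + f\right) = 8 - \frac{4 \left(-40 + f\right)}{f}$)
$\sqrt{-4423 + Y{\left(\left(-5 + y\right)^{2} \right)}} = \sqrt{-4423 + \left(4 + \frac{160}{\left(-5 + 6\right)^{2}}\right)} = \sqrt{-4423 + \left(4 + \frac{160}{1^{2}}\right)} = \sqrt{-4423 + \left(4 + \frac{160}{1}\right)} = \sqrt{-4423 + \left(4 + 160 \cdot 1\right)} = \sqrt{-4423 + \left(4 + 160\right)} = \sqrt{-4423 + 164} = \sqrt{-4259} = i \sqrt{4259}$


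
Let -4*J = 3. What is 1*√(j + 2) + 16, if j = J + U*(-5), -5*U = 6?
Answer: 16 + √29/2 ≈ 18.693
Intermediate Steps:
J = -¾ (J = -¼*3 = -¾ ≈ -0.75000)
U = -6/5 (U = -⅕*6 = -6/5 ≈ -1.2000)
j = 21/4 (j = -¾ - 6/5*(-5) = -¾ + 6 = 21/4 ≈ 5.2500)
1*√(j + 2) + 16 = 1*√(21/4 + 2) + 16 = 1*√(29/4) + 16 = 1*(√29/2) + 16 = √29/2 + 16 = 16 + √29/2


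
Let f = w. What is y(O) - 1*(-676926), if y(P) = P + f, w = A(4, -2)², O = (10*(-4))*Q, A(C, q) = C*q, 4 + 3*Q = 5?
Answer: 2030930/3 ≈ 6.7698e+5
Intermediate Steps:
Q = ⅓ (Q = -4/3 + (⅓)*5 = -4/3 + 5/3 = ⅓ ≈ 0.33333)
O = -40/3 (O = (10*(-4))*(⅓) = -40*⅓ = -40/3 ≈ -13.333)
w = 64 (w = (4*(-2))² = (-8)² = 64)
f = 64
y(P) = 64 + P (y(P) = P + 64 = 64 + P)
y(O) - 1*(-676926) = (64 - 40/3) - 1*(-676926) = 152/3 + 676926 = 2030930/3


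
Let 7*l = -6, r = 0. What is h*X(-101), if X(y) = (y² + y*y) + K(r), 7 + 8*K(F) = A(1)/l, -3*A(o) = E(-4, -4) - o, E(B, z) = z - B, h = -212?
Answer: -155701015/36 ≈ -4.3250e+6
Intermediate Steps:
l = -6/7 (l = (⅐)*(-6) = -6/7 ≈ -0.85714)
A(o) = o/3 (A(o) = -((-4 - 1*(-4)) - o)/3 = -((-4 + 4) - o)/3 = -(0 - o)/3 = -(-1)*o/3 = o/3)
K(F) = -133/144 (K(F) = -7/8 + (((⅓)*1)/(-6/7))/8 = -7/8 + ((⅓)*(-7/6))/8 = -7/8 + (⅛)*(-7/18) = -7/8 - 7/144 = -133/144)
X(y) = -133/144 + 2*y² (X(y) = (y² + y*y) - 133/144 = (y² + y²) - 133/144 = 2*y² - 133/144 = -133/144 + 2*y²)
h*X(-101) = -212*(-133/144 + 2*(-101)²) = -212*(-133/144 + 2*10201) = -212*(-133/144 + 20402) = -212*2937755/144 = -155701015/36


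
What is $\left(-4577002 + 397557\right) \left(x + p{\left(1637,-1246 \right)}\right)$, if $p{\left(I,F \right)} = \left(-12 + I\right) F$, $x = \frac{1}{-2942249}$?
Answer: $\frac{24898285698441353195}{2942249} \approx 8.4623 \cdot 10^{12}$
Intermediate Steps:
$x = - \frac{1}{2942249} \approx -3.3988 \cdot 10^{-7}$
$p{\left(I,F \right)} = F \left(-12 + I\right)$
$\left(-4577002 + 397557\right) \left(x + p{\left(1637,-1246 \right)}\right) = \left(-4577002 + 397557\right) \left(- \frac{1}{2942249} - 1246 \left(-12 + 1637\right)\right) = - 4179445 \left(- \frac{1}{2942249} - 2024750\right) = \left(-4179445\right) \left(- \frac{5957318662751}{2942249}\right) = \frac{24898285698441353195}{2942249}$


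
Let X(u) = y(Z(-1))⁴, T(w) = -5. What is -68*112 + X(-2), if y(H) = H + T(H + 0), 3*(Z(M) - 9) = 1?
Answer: -588335/81 ≈ -7263.4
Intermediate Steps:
Z(M) = 28/3 (Z(M) = 9 + (⅓)*1 = 9 + ⅓ = 28/3)
y(H) = -5 + H (y(H) = H - 5 = -5 + H)
X(u) = 28561/81 (X(u) = (-5 + 28/3)⁴ = (13/3)⁴ = 28561/81)
-68*112 + X(-2) = -68*112 + 28561/81 = -7616 + 28561/81 = -588335/81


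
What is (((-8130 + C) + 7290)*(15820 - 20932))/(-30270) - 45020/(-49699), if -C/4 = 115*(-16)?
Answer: 55261411772/50146291 ≈ 1102.0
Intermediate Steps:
C = 7360 (C = -460*(-16) = -4*(-1840) = 7360)
(((-8130 + C) + 7290)*(15820 - 20932))/(-30270) - 45020/(-49699) = (((-8130 + 7360) + 7290)*(15820 - 20932))/(-30270) - 45020/(-49699) = ((-770 + 7290)*(-5112))*(-1/30270) - 45020*(-1/49699) = (6520*(-5112))*(-1/30270) + 45020/49699 = -33330240*(-1/30270) + 45020/49699 = 1111008/1009 + 45020/49699 = 55261411772/50146291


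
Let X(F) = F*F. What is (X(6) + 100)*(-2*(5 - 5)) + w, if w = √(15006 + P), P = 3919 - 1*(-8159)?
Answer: 2*√6771 ≈ 164.57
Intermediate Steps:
X(F) = F²
P = 12078 (P = 3919 + 8159 = 12078)
w = 2*√6771 (w = √(15006 + 12078) = √27084 = 2*√6771 ≈ 164.57)
(X(6) + 100)*(-2*(5 - 5)) + w = (6² + 100)*(-2*(5 - 5)) + 2*√6771 = (36 + 100)*(-2*0) + 2*√6771 = 136*0 + 2*√6771 = 0 + 2*√6771 = 2*√6771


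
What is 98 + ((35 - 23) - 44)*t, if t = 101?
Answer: -3134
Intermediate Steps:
98 + ((35 - 23) - 44)*t = 98 + ((35 - 23) - 44)*101 = 98 + (12 - 44)*101 = 98 - 32*101 = 98 - 3232 = -3134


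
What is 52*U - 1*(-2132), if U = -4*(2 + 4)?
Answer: 884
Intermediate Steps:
U = -24 (U = -4*6 = -24)
52*U - 1*(-2132) = 52*(-24) - 1*(-2132) = -1248 + 2132 = 884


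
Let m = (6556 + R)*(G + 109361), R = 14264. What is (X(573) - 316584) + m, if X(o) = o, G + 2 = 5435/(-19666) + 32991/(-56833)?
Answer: 181744029051713433/79834127 ≈ 2.2765e+9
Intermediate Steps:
G = -456149131/159668254 (G = -2 + (5435/(-19666) + 32991/(-56833)) = -2 + (5435*(-1/19666) + 32991*(-1/56833)) = -2 + (-5435/19666 - 4713/8119) = -2 - 136812623/159668254 = -456149131/159668254 ≈ -2.8569)
m = 181769257514020830/79834127 (m = (6556 + 14264)*(-456149131/159668254 + 109361) = 20820*(17461023776563/159668254) = 181769257514020830/79834127 ≈ 2.2768e+9)
(X(573) - 316584) + m = (573 - 316584) + 181769257514020830/79834127 = -316011 + 181769257514020830/79834127 = 181744029051713433/79834127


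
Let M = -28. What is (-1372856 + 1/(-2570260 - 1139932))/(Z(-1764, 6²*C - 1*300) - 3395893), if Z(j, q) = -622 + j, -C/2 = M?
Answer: 5093559348353/12608267559568 ≈ 0.40399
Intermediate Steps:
C = 56 (C = -2*(-28) = 56)
(-1372856 + 1/(-2570260 - 1139932))/(Z(-1764, 6²*C - 1*300) - 3395893) = (-1372856 + 1/(-2570260 - 1139932))/((-622 - 1764) - 3395893) = (-1372856 + 1/(-3710192))/(-2386 - 3395893) = (-1372856 - 1/3710192)/(-3398279) = -5093559348353/3710192*(-1/3398279) = 5093559348353/12608267559568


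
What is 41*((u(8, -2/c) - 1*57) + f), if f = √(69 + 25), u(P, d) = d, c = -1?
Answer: -2255 + 41*√94 ≈ -1857.5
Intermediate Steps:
f = √94 ≈ 9.6954
41*((u(8, -2/c) - 1*57) + f) = 41*((-2/(-1) - 1*57) + √94) = 41*((-2*(-1) - 57) + √94) = 41*((2 - 57) + √94) = 41*(-55 + √94) = -2255 + 41*√94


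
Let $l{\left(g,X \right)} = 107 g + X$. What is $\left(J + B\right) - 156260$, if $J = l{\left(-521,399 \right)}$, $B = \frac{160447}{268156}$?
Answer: $- \frac{8106256343}{38308} \approx -2.1161 \cdot 10^{5}$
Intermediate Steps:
$l{\left(g,X \right)} = X + 107 g$
$B = \frac{22921}{38308}$ ($B = 160447 \cdot \frac{1}{268156} = \frac{22921}{38308} \approx 0.59833$)
$J = -55348$ ($J = 399 + 107 \left(-521\right) = 399 - 55747 = -55348$)
$\left(J + B\right) - 156260 = \left(-55348 + \frac{22921}{38308}\right) - 156260 = - \frac{2120248263}{38308} - 156260 = - \frac{8106256343}{38308}$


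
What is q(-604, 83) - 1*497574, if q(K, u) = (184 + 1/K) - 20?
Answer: -300435641/604 ≈ -4.9741e+5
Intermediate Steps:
q(K, u) = 164 + 1/K
q(-604, 83) - 1*497574 = (164 + 1/(-604)) - 1*497574 = (164 - 1/604) - 497574 = 99055/604 - 497574 = -300435641/604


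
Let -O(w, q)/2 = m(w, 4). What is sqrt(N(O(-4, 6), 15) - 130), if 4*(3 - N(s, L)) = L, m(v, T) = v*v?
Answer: I*sqrt(523)/2 ≈ 11.435*I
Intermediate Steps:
m(v, T) = v**2
O(w, q) = -2*w**2
N(s, L) = 3 - L/4
sqrt(N(O(-4, 6), 15) - 130) = sqrt((3 - 1/4*15) - 130) = sqrt((3 - 15/4) - 130) = sqrt(-3/4 - 130) = sqrt(-523/4) = I*sqrt(523)/2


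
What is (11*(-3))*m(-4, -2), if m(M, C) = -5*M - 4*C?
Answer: -924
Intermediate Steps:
(11*(-3))*m(-4, -2) = (11*(-3))*(-5*(-4) - 4*(-2)) = -33*(20 + 8) = -33*28 = -924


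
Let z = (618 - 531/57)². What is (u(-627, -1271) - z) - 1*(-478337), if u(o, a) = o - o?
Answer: 38930432/361 ≈ 1.0784e+5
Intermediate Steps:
u(o, a) = 0
z = 133749225/361 (z = (618 - 531*1/57)² = (618 - 177/19)² = (11565/19)² = 133749225/361 ≈ 3.7050e+5)
(u(-627, -1271) - z) - 1*(-478337) = (0 - 1*133749225/361) - 1*(-478337) = (0 - 133749225/361) + 478337 = -133749225/361 + 478337 = 38930432/361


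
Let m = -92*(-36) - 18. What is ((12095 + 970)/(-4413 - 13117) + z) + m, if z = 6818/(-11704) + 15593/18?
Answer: 54854769785/13189572 ≈ 4159.0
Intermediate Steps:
z = 6513491/7524 (z = 6818*(-1/11704) + 15593*(1/18) = -487/836 + 15593/18 = 6513491/7524 ≈ 865.70)
m = 3294 (m = 3312 - 18 = 3294)
((12095 + 970)/(-4413 - 13117) + z) + m = ((12095 + 970)/(-4413 - 13117) + 6513491/7524) + 3294 = (13065/(-17530) + 6513491/7524) + 3294 = (13065*(-1/17530) + 6513491/7524) + 3294 = (-2613/3506 + 6513491/7524) + 3294 = 11408319617/13189572 + 3294 = 54854769785/13189572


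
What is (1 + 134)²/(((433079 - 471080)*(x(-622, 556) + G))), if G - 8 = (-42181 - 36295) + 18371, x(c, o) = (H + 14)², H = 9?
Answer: 2025/251515952 ≈ 8.0512e-6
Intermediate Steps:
x(c, o) = 529 (x(c, o) = (9 + 14)² = 23² = 529)
G = -60097 (G = 8 + ((-42181 - 36295) + 18371) = 8 + (-78476 + 18371) = 8 - 60105 = -60097)
(1 + 134)²/(((433079 - 471080)*(x(-622, 556) + G))) = (1 + 134)²/(((433079 - 471080)*(529 - 60097))) = 135²/((-38001*(-59568))) = 18225/2263643568 = 18225*(1/2263643568) = 2025/251515952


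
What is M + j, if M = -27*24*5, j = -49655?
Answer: -52895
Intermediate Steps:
M = -3240 (M = -648*5 = -3240)
M + j = -3240 - 49655 = -52895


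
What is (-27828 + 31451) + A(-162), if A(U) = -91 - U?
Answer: 3694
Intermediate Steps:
(-27828 + 31451) + A(-162) = (-27828 + 31451) + (-91 - 1*(-162)) = 3623 + (-91 + 162) = 3623 + 71 = 3694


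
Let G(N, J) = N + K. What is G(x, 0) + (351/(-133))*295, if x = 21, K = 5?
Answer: -100087/133 ≈ -752.53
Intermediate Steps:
G(N, J) = 5 + N (G(N, J) = N + 5 = 5 + N)
G(x, 0) + (351/(-133))*295 = (5 + 21) + (351/(-133))*295 = 26 + (351*(-1/133))*295 = 26 - 351/133*295 = 26 - 103545/133 = -100087/133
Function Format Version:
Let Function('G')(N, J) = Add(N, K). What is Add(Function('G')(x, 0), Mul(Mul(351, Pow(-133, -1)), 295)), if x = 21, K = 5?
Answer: Rational(-100087, 133) ≈ -752.53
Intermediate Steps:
Function('G')(N, J) = Add(5, N) (Function('G')(N, J) = Add(N, 5) = Add(5, N))
Add(Function('G')(x, 0), Mul(Mul(351, Pow(-133, -1)), 295)) = Add(Add(5, 21), Mul(Mul(351, Pow(-133, -1)), 295)) = Add(26, Mul(Mul(351, Rational(-1, 133)), 295)) = Add(26, Mul(Rational(-351, 133), 295)) = Add(26, Rational(-103545, 133)) = Rational(-100087, 133)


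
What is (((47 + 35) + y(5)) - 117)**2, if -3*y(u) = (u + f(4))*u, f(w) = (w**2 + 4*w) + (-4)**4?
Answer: 2464900/9 ≈ 2.7388e+5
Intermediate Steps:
f(w) = 256 + w**2 + 4*w (f(w) = (w**2 + 4*w) + 256 = 256 + w**2 + 4*w)
y(u) = -u*(288 + u)/3 (y(u) = -(u + (256 + 4**2 + 4*4))*u/3 = -(u + (256 + 16 + 16))*u/3 = -(u + 288)*u/3 = -(288 + u)*u/3 = -u*(288 + u)/3)
(((47 + 35) + y(5)) - 117)**2 = (((47 + 35) - 1/3*5*(288 + 5)) - 117)**2 = ((82 - 1/3*5*293) - 117)**2 = ((82 - 1465/3) - 117)**2 = (-1219/3 - 117)**2 = (-1570/3)**2 = 2464900/9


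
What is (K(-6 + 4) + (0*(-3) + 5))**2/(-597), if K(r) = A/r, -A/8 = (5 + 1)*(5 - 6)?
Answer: -361/597 ≈ -0.60469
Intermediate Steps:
A = 48 (A = -8*(5 + 1)*(5 - 6) = -48*(-1) = -8*(-6) = 48)
K(r) = 48/r
(K(-6 + 4) + (0*(-3) + 5))**2/(-597) = (48/(-6 + 4) + (0*(-3) + 5))**2/(-597) = (48/(-2) + (0 + 5))**2*(-1/597) = (48*(-1/2) + 5)**2*(-1/597) = (-24 + 5)**2*(-1/597) = (-19)**2*(-1/597) = 361*(-1/597) = -361/597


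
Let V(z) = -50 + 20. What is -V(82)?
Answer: 30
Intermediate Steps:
V(z) = -30
-V(82) = -1*(-30) = 30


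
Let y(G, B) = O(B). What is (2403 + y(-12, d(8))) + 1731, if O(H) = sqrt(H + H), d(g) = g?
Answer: 4138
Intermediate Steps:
O(H) = sqrt(2)*sqrt(H) (O(H) = sqrt(2*H) = sqrt(2)*sqrt(H))
y(G, B) = sqrt(2)*sqrt(B)
(2403 + y(-12, d(8))) + 1731 = (2403 + sqrt(2)*sqrt(8)) + 1731 = (2403 + sqrt(2)*(2*sqrt(2))) + 1731 = (2403 + 4) + 1731 = 2407 + 1731 = 4138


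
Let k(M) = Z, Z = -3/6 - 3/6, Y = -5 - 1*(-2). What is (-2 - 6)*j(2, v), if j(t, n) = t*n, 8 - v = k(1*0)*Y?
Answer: -80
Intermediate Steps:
Y = -3 (Y = -5 + 2 = -3)
Z = -1 (Z = -3*⅙ - 3*⅙ = -½ - ½ = -1)
k(M) = -1
v = 5 (v = 8 - (-1)*(-3) = 8 - 1*3 = 8 - 3 = 5)
j(t, n) = n*t
(-2 - 6)*j(2, v) = (-2 - 6)*(5*2) = -8*10 = -80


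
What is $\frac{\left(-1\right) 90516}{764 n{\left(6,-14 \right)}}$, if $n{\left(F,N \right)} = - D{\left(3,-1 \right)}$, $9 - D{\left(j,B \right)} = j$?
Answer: $\frac{7543}{382} \approx 19.746$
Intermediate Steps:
$D{\left(j,B \right)} = 9 - j$
$n{\left(F,N \right)} = -6$ ($n{\left(F,N \right)} = - (9 - 3) = \left(-1\right) 6 = -6$)
$\frac{\left(-1\right) 90516}{764 n{\left(6,-14 \right)}} = \frac{\left(-1\right) 90516}{764 \left(-6\right)} = - \frac{90516}{-4584} = \left(-90516\right) \left(- \frac{1}{4584}\right) = \frac{7543}{382}$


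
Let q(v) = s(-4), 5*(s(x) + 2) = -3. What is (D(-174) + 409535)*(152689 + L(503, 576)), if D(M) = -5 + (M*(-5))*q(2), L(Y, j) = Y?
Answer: 62390199456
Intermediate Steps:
s(x) = -13/5 (s(x) = -2 + (1/5)*(-3) = -2 - 3/5 = -13/5)
q(v) = -13/5
D(M) = -5 + 13*M (D(M) = -5 + (M*(-5))*(-13/5) = -5 - 5*M*(-13/5) = -5 + 13*M)
(D(-174) + 409535)*(152689 + L(503, 576)) = ((-5 + 13*(-174)) + 409535)*(152689 + 503) = ((-5 - 2262) + 409535)*153192 = (-2267 + 409535)*153192 = 407268*153192 = 62390199456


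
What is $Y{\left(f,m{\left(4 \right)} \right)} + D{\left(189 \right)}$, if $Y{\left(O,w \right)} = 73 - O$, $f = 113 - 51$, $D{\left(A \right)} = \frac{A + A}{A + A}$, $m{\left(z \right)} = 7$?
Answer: $12$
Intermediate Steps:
$D{\left(A \right)} = 1$ ($D{\left(A \right)} = \frac{2 A}{2 A} = 2 A \frac{1}{2 A} = 1$)
$f = 62$
$Y{\left(f,m{\left(4 \right)} \right)} + D{\left(189 \right)} = \left(73 - 62\right) + 1 = 11 + 1 = 12$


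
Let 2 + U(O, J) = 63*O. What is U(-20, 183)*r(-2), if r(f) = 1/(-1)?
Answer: 1262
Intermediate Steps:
U(O, J) = -2 + 63*O
r(f) = -1
U(-20, 183)*r(-2) = (-2 + 63*(-20))*(-1) = (-2 - 1260)*(-1) = -1262*(-1) = 1262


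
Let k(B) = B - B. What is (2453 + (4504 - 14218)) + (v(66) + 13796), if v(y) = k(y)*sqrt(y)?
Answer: 6535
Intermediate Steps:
k(B) = 0
v(y) = 0 (v(y) = 0*sqrt(y) = 0)
(2453 + (4504 - 14218)) + (v(66) + 13796) = (2453 + (4504 - 14218)) + (0 + 13796) = (2453 - 9714) + 13796 = -7261 + 13796 = 6535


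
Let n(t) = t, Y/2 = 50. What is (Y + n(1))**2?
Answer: 10201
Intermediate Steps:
Y = 100 (Y = 2*50 = 100)
(Y + n(1))**2 = (100 + 1)**2 = 101**2 = 10201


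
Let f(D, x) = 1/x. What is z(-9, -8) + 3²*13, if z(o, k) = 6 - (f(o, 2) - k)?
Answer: 229/2 ≈ 114.50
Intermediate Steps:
z(o, k) = 11/2 + k (z(o, k) = 6 - (1/2 - k) = 6 - (½ - k) = 6 + (-½ + k) = 11/2 + k)
z(-9, -8) + 3²*13 = (11/2 - 8) + 3²*13 = -5/2 + 9*13 = -5/2 + 117 = 229/2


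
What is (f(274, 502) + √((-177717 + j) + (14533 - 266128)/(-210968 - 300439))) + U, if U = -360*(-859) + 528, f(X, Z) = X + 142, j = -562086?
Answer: 310184 + I*√2388713790867222/56823 ≈ 3.1018e+5 + 860.12*I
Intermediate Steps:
f(X, Z) = 142 + X
U = 309768 (U = 309240 + 528 = 309768)
(f(274, 502) + √((-177717 + j) + (14533 - 266128)/(-210968 - 300439))) + U = ((142 + 274) + √((-177717 - 562086) + (14533 - 266128)/(-210968 - 300439))) + 309768 = (416 + √(-739803 - 251595/(-511407))) + 309768 = (416 + √(-739803 - 251595*(-1/511407))) + 309768 = (416 + √(-739803 + 27955/56823)) + 309768 = (416 + √(-42037797914/56823)) + 309768 = (416 + I*√2388713790867222/56823) + 309768 = 310184 + I*√2388713790867222/56823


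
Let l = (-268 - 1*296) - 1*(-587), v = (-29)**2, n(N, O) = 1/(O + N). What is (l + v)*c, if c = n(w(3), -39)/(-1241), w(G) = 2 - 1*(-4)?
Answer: 288/13651 ≈ 0.021097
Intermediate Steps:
w(G) = 6 (w(G) = 2 + 4 = 6)
n(N, O) = 1/(N + O)
c = 1/40953 (c = 1/((6 - 39)*(-1241)) = -1/1241/(-33) = -1/33*(-1/1241) = 1/40953 ≈ 2.4418e-5)
v = 841
l = 23 (l = (-268 - 296) + 587 = -564 + 587 = 23)
(l + v)*c = (23 + 841)*(1/40953) = 864*(1/40953) = 288/13651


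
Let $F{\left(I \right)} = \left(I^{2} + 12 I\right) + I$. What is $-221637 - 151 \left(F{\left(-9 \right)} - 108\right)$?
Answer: $-199893$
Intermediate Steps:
$F{\left(I \right)} = I^{2} + 13 I$
$-221637 - 151 \left(F{\left(-9 \right)} - 108\right) = -221637 - 151 \left(- 9 \left(13 - 9\right) - 108\right) = -221637 - 151 \left(\left(-9\right) 4 - 108\right) = -221637 - 151 \left(-36 - 108\right) = -221637 - -21744 = -221637 + 21744 = -199893$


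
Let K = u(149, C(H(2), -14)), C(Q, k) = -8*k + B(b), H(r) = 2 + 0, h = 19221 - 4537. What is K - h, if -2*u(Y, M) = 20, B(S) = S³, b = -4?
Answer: -14694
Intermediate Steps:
h = 14684
H(r) = 2
C(Q, k) = -64 - 8*k (C(Q, k) = -8*k + (-4)³ = -8*k - 64 = -64 - 8*k)
u(Y, M) = -10 (u(Y, M) = -½*20 = -10)
K = -10
K - h = -10 - 1*14684 = -10 - 14684 = -14694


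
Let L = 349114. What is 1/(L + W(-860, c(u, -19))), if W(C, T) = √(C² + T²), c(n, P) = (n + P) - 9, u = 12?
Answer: 174557/60939922570 - √46241/30469961285 ≈ 2.8574e-6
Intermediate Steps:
c(n, P) = -9 + P + n (c(n, P) = (P + n) - 9 = -9 + P + n)
1/(L + W(-860, c(u, -19))) = 1/(349114 + √((-860)² + (-9 - 19 + 12)²)) = 1/(349114 + √(739600 + (-16)²)) = 1/(349114 + √(739600 + 256)) = 1/(349114 + √739856) = 1/(349114 + 4*√46241)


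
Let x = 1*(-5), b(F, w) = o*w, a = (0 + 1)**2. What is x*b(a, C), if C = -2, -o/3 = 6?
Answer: -180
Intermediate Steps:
o = -18 (o = -3*6 = -18)
a = 1 (a = 1**2 = 1)
b(F, w) = -18*w
x = -5
x*b(a, C) = -(-90)*(-2) = -5*36 = -180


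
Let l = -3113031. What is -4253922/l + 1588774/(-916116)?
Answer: -174802784507/475316251266 ≈ -0.36776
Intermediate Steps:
-4253922/l + 1588774/(-916116) = -4253922/(-3113031) + 1588774/(-916116) = -4253922*(-1/3113031) + 1588774*(-1/916116) = 1417974/1037677 - 794387/458058 = -174802784507/475316251266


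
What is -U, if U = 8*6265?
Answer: -50120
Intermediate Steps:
U = 50120
-U = -1*50120 = -50120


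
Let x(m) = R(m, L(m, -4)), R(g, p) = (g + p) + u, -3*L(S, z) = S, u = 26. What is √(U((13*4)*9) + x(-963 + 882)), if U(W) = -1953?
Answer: I*√1981 ≈ 44.508*I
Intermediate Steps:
L(S, z) = -S/3
R(g, p) = 26 + g + p (R(g, p) = (g + p) + 26 = 26 + g + p)
x(m) = 26 + 2*m/3 (x(m) = 26 + m - m/3 = 26 + 2*m/3)
√(U((13*4)*9) + x(-963 + 882)) = √(-1953 + (26 + 2*(-963 + 882)/3)) = √(-1953 + (26 + (⅔)*(-81))) = √(-1953 + (26 - 54)) = √(-1953 - 28) = √(-1981) = I*√1981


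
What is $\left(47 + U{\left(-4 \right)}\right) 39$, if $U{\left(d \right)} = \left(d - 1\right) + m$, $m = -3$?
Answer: $1521$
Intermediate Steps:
$U{\left(d \right)} = -4 + d$ ($U{\left(d \right)} = \left(d - 1\right) - 3 = \left(-1 + d\right) - 3 = -4 + d$)
$\left(47 + U{\left(-4 \right)}\right) 39 = \left(47 - 8\right) 39 = 39 \cdot 39 = 1521$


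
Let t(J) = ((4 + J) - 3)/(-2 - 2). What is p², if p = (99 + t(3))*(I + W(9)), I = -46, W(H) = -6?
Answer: 25969216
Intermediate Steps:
t(J) = -¼ - J/4 (t(J) = (1 + J)/(-4) = (1 + J)*(-¼) = -¼ - J/4)
p = -5096 (p = (99 + (-¼ - ¼*3))*(-46 - 6) = (99 + (-¼ - ¾))*(-52) = (99 - 1)*(-52) = 98*(-52) = -5096)
p² = (-5096)² = 25969216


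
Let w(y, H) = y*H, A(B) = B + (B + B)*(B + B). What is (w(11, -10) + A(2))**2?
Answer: 8464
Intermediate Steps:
A(B) = B + 4*B**2 (A(B) = B + (2*B)*(2*B) = B + 4*B**2)
w(y, H) = H*y
(w(11, -10) + A(2))**2 = (-10*11 + 2*(1 + 4*2))**2 = (-110 + 2*(1 + 8))**2 = (-110 + 2*9)**2 = (-110 + 18)**2 = (-92)**2 = 8464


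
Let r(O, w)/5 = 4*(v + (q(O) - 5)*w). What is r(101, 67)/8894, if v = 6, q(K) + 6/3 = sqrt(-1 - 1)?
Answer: -4630/4447 + 670*I*sqrt(2)/4447 ≈ -1.0412 + 0.21307*I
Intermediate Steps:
q(K) = -2 + I*sqrt(2) (q(K) = -2 + sqrt(-1 - 1) = -2 + sqrt(-2) = -2 + I*sqrt(2))
r(O, w) = 120 + 20*w*(-7 + I*sqrt(2)) (r(O, w) = 5*(4*(6 + ((-2 + I*sqrt(2)) - 5)*w)) = 5*(4*(6 + (-7 + I*sqrt(2))*w)) = 5*(4*(6 + w*(-7 + I*sqrt(2)))) = 5*(24 + 4*w*(-7 + I*sqrt(2))) = 120 + 20*w*(-7 + I*sqrt(2)))
r(101, 67)/8894 = (120 - 140*67 + 20*I*67*sqrt(2))/8894 = (120 - 9380 + 1340*I*sqrt(2))*(1/8894) = (-9260 + 1340*I*sqrt(2))*(1/8894) = -4630/4447 + 670*I*sqrt(2)/4447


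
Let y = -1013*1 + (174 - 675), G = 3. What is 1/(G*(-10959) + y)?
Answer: -1/34391 ≈ -2.9077e-5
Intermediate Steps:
y = -1514 (y = -1013 - 501 = -1514)
1/(G*(-10959) + y) = 1/(3*(-10959) - 1514) = 1/(-32877 - 1514) = 1/(-34391) = -1/34391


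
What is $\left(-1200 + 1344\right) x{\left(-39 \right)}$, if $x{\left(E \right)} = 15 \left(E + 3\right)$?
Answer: $-77760$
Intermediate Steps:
$x{\left(E \right)} = 45 + 15 E$ ($x{\left(E \right)} = 15 \left(3 + E\right) = 45 + 15 E$)
$\left(-1200 + 1344\right) x{\left(-39 \right)} = \left(-1200 + 1344\right) \left(45 + 15 \left(-39\right)\right) = 144 \left(45 - 585\right) = 144 \left(-540\right) = -77760$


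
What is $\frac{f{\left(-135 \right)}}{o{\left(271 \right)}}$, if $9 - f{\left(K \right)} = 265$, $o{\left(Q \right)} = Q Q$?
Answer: $- \frac{256}{73441} \approx -0.0034858$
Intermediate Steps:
$o{\left(Q \right)} = Q^{2}$
$f{\left(K \right)} = -256$ ($f{\left(K \right)} = 9 - 265 = -256$)
$\frac{f{\left(-135 \right)}}{o{\left(271 \right)}} = - \frac{256}{271^{2}} = - \frac{256}{73441}$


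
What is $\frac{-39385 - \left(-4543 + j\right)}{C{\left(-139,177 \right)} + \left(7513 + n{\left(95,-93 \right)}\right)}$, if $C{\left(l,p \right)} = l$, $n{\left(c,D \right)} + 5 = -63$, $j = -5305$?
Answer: $- \frac{29537}{7306} \approx -4.0428$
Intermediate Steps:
$n{\left(c,D \right)} = -68$ ($n{\left(c,D \right)} = -5 - 63 = -68$)
$\frac{-39385 - \left(-4543 + j\right)}{C{\left(-139,177 \right)} + \left(7513 + n{\left(95,-93 \right)}\right)} = \frac{-39385 + \left(17851 - \left(\left(-5305 + 5884\right) + 7424\right)\right)}{-139 + \left(7513 - 68\right)} = \frac{-39385 + \left(17851 - \left(579 + 7424\right)\right)}{-139 + 7445} = \frac{-39385 + \left(17851 - 8003\right)}{7306} = \left(-39385 + \left(17851 - 8003\right)\right) \frac{1}{7306} = \left(-39385 + 9848\right) \frac{1}{7306} = \left(-29537\right) \frac{1}{7306} = - \frac{29537}{7306}$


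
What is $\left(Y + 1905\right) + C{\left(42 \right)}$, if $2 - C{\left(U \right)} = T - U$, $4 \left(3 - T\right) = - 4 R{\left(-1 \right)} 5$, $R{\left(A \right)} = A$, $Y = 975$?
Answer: $2926$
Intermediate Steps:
$T = -2$ ($T = 3 - \frac{\left(-4\right) \left(-1\right) 5}{4} = 3 - \frac{4 \cdot 5}{4} = 3 - 5 = -2$)
$C{\left(U \right)} = 4 + U$ ($C{\left(U \right)} = 2 - \left(-2 - U\right) = 2 + \left(2 + U\right) = 4 + U$)
$\left(Y + 1905\right) + C{\left(42 \right)} = \left(975 + 1905\right) + \left(4 + 42\right) = 2880 + 46 = 2926$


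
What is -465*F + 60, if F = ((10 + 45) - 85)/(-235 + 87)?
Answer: -2535/74 ≈ -34.257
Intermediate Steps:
F = 15/74 (F = (55 - 85)/(-148) = -30*(-1/148) = 15/74 ≈ 0.20270)
-465*F + 60 = -465*15/74 + 60 = -6975/74 + 60 = -2535/74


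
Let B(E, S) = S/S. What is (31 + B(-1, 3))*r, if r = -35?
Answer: -1120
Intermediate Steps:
B(E, S) = 1
(31 + B(-1, 3))*r = (31 + 1)*(-35) = 32*(-35) = -1120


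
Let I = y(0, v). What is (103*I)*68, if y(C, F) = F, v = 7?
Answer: 49028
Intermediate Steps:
I = 7
(103*I)*68 = (103*7)*68 = 721*68 = 49028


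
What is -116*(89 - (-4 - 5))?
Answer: -11368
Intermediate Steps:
-116*(89 - (-4 - 5)) = -116*(89 - 1*(-9)) = -116*(89 + 9) = -116*98 = -11368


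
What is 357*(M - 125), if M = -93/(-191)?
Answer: -8490174/191 ≈ -44451.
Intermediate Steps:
M = 93/191 (M = -93*(-1/191) = 93/191 ≈ 0.48691)
357*(M - 125) = 357*(93/191 - 125) = 357*(-23782/191) = -8490174/191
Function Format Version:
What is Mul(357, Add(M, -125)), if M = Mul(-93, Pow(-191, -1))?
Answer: Rational(-8490174, 191) ≈ -44451.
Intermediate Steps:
M = Rational(93, 191) (M = Mul(-93, Rational(-1, 191)) = Rational(93, 191) ≈ 0.48691)
Mul(357, Add(M, -125)) = Mul(357, Add(Rational(93, 191), -125)) = Mul(357, Rational(-23782, 191)) = Rational(-8490174, 191)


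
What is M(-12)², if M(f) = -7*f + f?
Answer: 5184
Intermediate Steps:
M(f) = -6*f
M(-12)² = (-6*(-12))² = 72² = 5184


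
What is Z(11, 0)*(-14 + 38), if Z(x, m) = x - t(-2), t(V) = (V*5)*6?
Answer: 1704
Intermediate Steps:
t(V) = 30*V (t(V) = (5*V)*6 = 30*V)
Z(x, m) = 60 + x (Z(x, m) = x - 30*(-2) = x - 1*(-60) = x + 60 = 60 + x)
Z(11, 0)*(-14 + 38) = (60 + 11)*(-14 + 38) = 71*24 = 1704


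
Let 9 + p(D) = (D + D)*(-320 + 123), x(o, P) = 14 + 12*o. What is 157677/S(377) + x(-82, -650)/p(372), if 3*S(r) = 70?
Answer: 69335532787/10260390 ≈ 6757.6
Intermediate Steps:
S(r) = 70/3 (S(r) = (1/3)*70 = 70/3)
p(D) = -9 - 394*D (p(D) = -9 + (D + D)*(-320 + 123) = -9 + (2*D)*(-197) = -9 - 394*D)
157677/S(377) + x(-82, -650)/p(372) = 157677/(70/3) + (14 + 12*(-82))/(-9 - 394*372) = 157677*(3/70) + (14 - 984)/(-9 - 146568) = 473031/70 - 970/(-146577) = 473031/70 - 970*(-1/146577) = 473031/70 + 970/146577 = 69335532787/10260390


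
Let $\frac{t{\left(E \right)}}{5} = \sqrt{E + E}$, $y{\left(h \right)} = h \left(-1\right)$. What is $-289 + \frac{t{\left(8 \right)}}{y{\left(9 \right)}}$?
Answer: $- \frac{2621}{9} \approx -291.22$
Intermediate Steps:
$y{\left(h \right)} = - h$
$t{\left(E \right)} = 5 \sqrt{2} \sqrt{E}$ ($t{\left(E \right)} = 5 \sqrt{E + E} = 5 \sqrt{2 E} = 5 \sqrt{2} \sqrt{E}$)
$-289 + \frac{t{\left(8 \right)}}{y{\left(9 \right)}} = -289 + \frac{5 \sqrt{2} \sqrt{8}}{\left(-1\right) 9} = -289 + \frac{5 \sqrt{2} \cdot 2 \sqrt{2}}{-9} = -289 - \frac{20}{9} = - \frac{2621}{9}$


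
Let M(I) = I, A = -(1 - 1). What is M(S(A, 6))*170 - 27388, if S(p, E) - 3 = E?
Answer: -25858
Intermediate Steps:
A = 0 (A = -1*0 = 0)
S(p, E) = 3 + E
M(S(A, 6))*170 - 27388 = (3 + 6)*170 - 27388 = 9*170 - 27388 = 1530 - 27388 = -25858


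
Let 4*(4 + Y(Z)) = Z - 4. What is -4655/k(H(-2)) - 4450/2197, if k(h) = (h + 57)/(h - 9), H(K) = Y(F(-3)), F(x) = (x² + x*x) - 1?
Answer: 26523541/32955 ≈ 804.84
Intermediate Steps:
F(x) = -1 + 2*x² (F(x) = (x² + x²) - 1 = 2*x² - 1 = -1 + 2*x²)
Y(Z) = -5 + Z/4 (Y(Z) = -4 + (Z - 4)/4 = -4 + (-4 + Z)/4 = -4 + (-1 + Z/4) = -5 + Z/4)
H(K) = -¾ (H(K) = -5 + (-1 + 2*(-3)²)/4 = -5 + (-1 + 2*9)/4 = -5 + (-1 + 18)/4 = -5 + (¼)*17 = -5 + 17/4 = -¾)
k(h) = (57 + h)/(-9 + h)
-4655/k(H(-2)) - 4450/2197 = -4655*(-9 - ¾)/(57 - ¾) - 4450/2197 = -4655/((225/4)/(-39/4)) - 4450*1/2197 = -4655/((-4/39*225/4)) - 4450/2197 = -4655/(-75/13) - 4450/2197 = -4655*(-13/75) - 4450/2197 = 12103/15 - 4450/2197 = 26523541/32955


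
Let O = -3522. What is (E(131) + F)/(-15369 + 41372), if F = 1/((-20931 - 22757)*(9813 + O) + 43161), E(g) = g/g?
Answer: 274798046/7145573616141 ≈ 3.8457e-5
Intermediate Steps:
E(g) = 1
F = -1/274798047 (F = 1/((-20931 - 22757)*(9813 - 3522) + 43161) = 1/(-43688*6291 + 43161) = 1/(-274841208 + 43161) = 1/(-274798047) = -1/274798047 ≈ -3.6390e-9)
(E(131) + F)/(-15369 + 41372) = (1 - 1/274798047)/(-15369 + 41372) = (274798046/274798047)/26003 = (274798046/274798047)*(1/26003) = 274798046/7145573616141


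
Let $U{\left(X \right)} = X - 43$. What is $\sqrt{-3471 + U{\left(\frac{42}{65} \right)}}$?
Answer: $\frac{4 i \sqrt{927745}}{65} \approx 59.274 i$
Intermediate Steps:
$U{\left(X \right)} = -43 + X$
$\sqrt{-3471 + U{\left(\frac{42}{65} \right)}} = \sqrt{-3471 - \left(43 - \frac{42}{65}\right)} = \sqrt{-3471 + \left(-43 + 42 \cdot \frac{1}{65}\right)} = \sqrt{-3471 + \left(-43 + \frac{42}{65}\right)} = \sqrt{-3471 - \frac{2753}{65}} = \sqrt{- \frac{228368}{65}} = \frac{4 i \sqrt{927745}}{65}$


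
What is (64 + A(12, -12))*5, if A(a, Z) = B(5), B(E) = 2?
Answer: 330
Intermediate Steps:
A(a, Z) = 2
(64 + A(12, -12))*5 = (64 + 2)*5 = 66*5 = 330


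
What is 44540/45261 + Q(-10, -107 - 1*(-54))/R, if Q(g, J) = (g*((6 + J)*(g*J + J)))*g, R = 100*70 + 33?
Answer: -101157386080/318320613 ≈ -317.78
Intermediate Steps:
R = 7033 (R = 7000 + 33 = 7033)
Q(g, J) = g²*(6 + J)*(J + J*g) (Q(g, J) = (g*((6 + J)*(J*g + J)))*g = (g*((6 + J)*(J + J*g)))*g = (g*(6 + J)*(J + J*g))*g = g²*(6 + J)*(J + J*g))
44540/45261 + Q(-10, -107 - 1*(-54))/R = 44540/45261 + ((-107 - 1*(-54))*(-10)²*(6 + (-107 - 1*(-54)) + 6*(-10) + (-107 - 1*(-54))*(-10)))/7033 = 44540*(1/45261) + ((-107 + 54)*100*(6 + (-107 + 54) - 60 + (-107 + 54)*(-10)))*(1/7033) = 44540/45261 - 53*100*(6 - 53 - 60 - 53*(-10))*(1/7033) = 44540/45261 - 53*100*(6 - 53 - 60 + 530)*(1/7033) = 44540/45261 - 53*100*423*(1/7033) = 44540/45261 - 2241900*1/7033 = 44540/45261 - 2241900/7033 = -101157386080/318320613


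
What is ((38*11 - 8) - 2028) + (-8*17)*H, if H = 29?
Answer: -5562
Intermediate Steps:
((38*11 - 8) - 2028) + (-8*17)*H = ((38*11 - 8) - 2028) - 8*17*29 = ((418 - 8) - 2028) - 136*29 = (410 - 2028) - 3944 = -1618 - 3944 = -5562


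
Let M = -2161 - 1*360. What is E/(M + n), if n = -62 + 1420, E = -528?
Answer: 528/1163 ≈ 0.45400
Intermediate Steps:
M = -2521 (M = -2161 - 360 = -2521)
n = 1358
E/(M + n) = -528/(-2521 + 1358) = -528/(-1163) = -528*(-1/1163) = 528/1163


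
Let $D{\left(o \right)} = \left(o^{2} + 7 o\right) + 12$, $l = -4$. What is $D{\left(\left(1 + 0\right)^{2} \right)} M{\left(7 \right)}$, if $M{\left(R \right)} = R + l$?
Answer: $60$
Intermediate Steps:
$M{\left(R \right)} = -4 + R$ ($M{\left(R \right)} = R - 4 = -4 + R$)
$D{\left(o \right)} = 12 + o^{2} + 7 o$
$D{\left(\left(1 + 0\right)^{2} \right)} M{\left(7 \right)} = \left(12 + \left(\left(1 + 0\right)^{2}\right)^{2} + 7 \left(1 + 0\right)^{2}\right) \left(-4 + 7\right) = \left(12 + \left(1^{2}\right)^{2} + 7 \cdot 1^{2}\right) 3 = \left(12 + 1^{2} + 7 \cdot 1\right) 3 = \left(12 + 1 + 7\right) 3 = 20 \cdot 3 = 60$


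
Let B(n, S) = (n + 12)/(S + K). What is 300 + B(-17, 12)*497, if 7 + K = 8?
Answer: 1415/13 ≈ 108.85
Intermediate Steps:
K = 1 (K = -7 + 8 = 1)
B(n, S) = (12 + n)/(1 + S) (B(n, S) = (n + 12)/(S + 1) = (12 + n)/(1 + S))
300 + B(-17, 12)*497 = 300 + ((12 - 17)/(1 + 12))*497 = 300 + (-5/13)*497 = 300 + ((1/13)*(-5))*497 = 300 - 5/13*497 = 300 - 2485/13 = 1415/13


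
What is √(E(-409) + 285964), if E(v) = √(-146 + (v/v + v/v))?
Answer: 2*√(71491 + 3*I) ≈ 534.76 + 0.01122*I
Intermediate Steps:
E(v) = 12*I (E(v) = √(-146 + (1 + 1)) = √(-146 + 2) = √(-144) = 12*I)
√(E(-409) + 285964) = √(12*I + 285964) = √(285964 + 12*I)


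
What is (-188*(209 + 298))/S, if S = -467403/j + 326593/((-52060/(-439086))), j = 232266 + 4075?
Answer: -10287365965240/297296891172817 ≈ -0.034603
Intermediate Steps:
j = 236341
S = 891890673518451/323787170 (S = -467403/236341 + 326593/((-52060/(-439086))) = -467403*1/236341 + 326593/((-52060*(-1/439086))) = -467403/236341 + 326593/(26030/219543) = -467403/236341 + 326593*(219543/26030) = -467403/236341 + 71701206999/26030 = 891890673518451/323787170 ≈ 2.7546e+6)
(-188*(209 + 298))/S = (-188*(209 + 298))/(891890673518451/323787170) = -188*507*(323787170/891890673518451) = -95316*323787170/891890673518451 = -10287365965240/297296891172817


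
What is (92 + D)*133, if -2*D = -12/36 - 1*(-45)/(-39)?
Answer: 481061/39 ≈ 12335.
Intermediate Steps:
D = 29/39 (D = -(-12/36 - 1*(-45)/(-39))/2 = -(-12*1/36 + 45*(-1/39))/2 = -(-⅓ - 15/13)/2 = -½*(-58/39) = 29/39 ≈ 0.74359)
(92 + D)*133 = (92 + 29/39)*133 = (3617/39)*133 = 481061/39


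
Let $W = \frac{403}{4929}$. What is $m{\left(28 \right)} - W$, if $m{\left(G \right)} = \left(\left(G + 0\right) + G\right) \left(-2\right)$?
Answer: $- \frac{17821}{159} \approx -112.08$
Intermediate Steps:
$W = \frac{13}{159}$ ($W = 403 \cdot \frac{1}{4929} = \frac{13}{159} \approx 0.081761$)
$m{\left(G \right)} = - 4 G$ ($m{\left(G \right)} = \left(G + G\right) \left(-2\right) = 2 G \left(-2\right) = - 4 G$)
$m{\left(28 \right)} - W = \left(-4\right) 28 - \frac{13}{159} = -112 - \frac{13}{159} = - \frac{17821}{159}$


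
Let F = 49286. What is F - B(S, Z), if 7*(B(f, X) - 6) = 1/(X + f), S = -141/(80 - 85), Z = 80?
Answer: 186623355/3787 ≈ 49280.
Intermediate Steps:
S = 141/5 (S = -141/(-5) = -141*(-1/5) = 141/5 ≈ 28.200)
B(f, X) = 6 + 1/(7*(X + f))
F - B(S, Z) = 49286 - (1/7 + 6*80 + 6*(141/5))/(80 + 141/5) = 49286 - (1/7 + 480 + 846/5)/541/5 = 49286 - 5*22727/(541*35) = 49286 - 1*22727/3787 = 49286 - 22727/3787 = 186623355/3787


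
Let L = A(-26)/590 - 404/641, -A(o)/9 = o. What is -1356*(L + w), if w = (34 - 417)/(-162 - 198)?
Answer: -1277295613/1134570 ≈ -1125.8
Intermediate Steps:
A(o) = -9*o
w = 383/360 (w = -383/(-360) = -383*(-1/360) = 383/360 ≈ 1.0639)
L = -44183/189095 (L = -9*(-26)/590 - 404/641 = 234*(1/590) - 404*1/641 = 117/295 - 404/641 = -44183/189095 ≈ -0.23365)
-1356*(L + w) = -1356*(-44183/189095 + 383/360) = -1356*11303501/13614840 = -1277295613/1134570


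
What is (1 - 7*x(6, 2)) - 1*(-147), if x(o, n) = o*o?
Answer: -104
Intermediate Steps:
x(o, n) = o**2
(1 - 7*x(6, 2)) - 1*(-147) = (1 - 7*6**2) - 1*(-147) = (1 - 7*36) + 147 = (1 - 252) + 147 = -251 + 147 = -104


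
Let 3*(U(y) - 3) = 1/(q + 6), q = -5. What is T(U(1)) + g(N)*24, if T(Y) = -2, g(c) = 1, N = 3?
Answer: 22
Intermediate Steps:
U(y) = 10/3 (U(y) = 3 + 1/(3*(-5 + 6)) = 3 + (⅓)/1 = 3 + (⅓)*1 = 3 + ⅓ = 10/3)
T(U(1)) + g(N)*24 = -2 + 1*24 = -2 + 24 = 22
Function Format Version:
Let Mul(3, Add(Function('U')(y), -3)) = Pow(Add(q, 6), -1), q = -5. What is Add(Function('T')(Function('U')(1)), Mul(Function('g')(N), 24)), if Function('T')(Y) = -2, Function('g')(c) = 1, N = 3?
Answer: 22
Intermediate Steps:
Function('U')(y) = Rational(10, 3) (Function('U')(y) = Add(3, Mul(Rational(1, 3), Pow(Add(-5, 6), -1))) = Add(3, Mul(Rational(1, 3), Pow(1, -1))) = Add(3, Mul(Rational(1, 3), 1)) = Add(3, Rational(1, 3)) = Rational(10, 3))
Add(Function('T')(Function('U')(1)), Mul(Function('g')(N), 24)) = Add(-2, Mul(1, 24)) = Add(-2, 24) = 22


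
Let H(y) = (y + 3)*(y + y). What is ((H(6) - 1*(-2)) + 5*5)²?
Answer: 18225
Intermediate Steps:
H(y) = 2*y*(3 + y) (H(y) = (3 + y)*(2*y) = 2*y*(3 + y))
((H(6) - 1*(-2)) + 5*5)² = ((2*6*(3 + 6) - 1*(-2)) + 5*5)² = ((2*6*9 + 2) + 25)² = ((108 + 2) + 25)² = (110 + 25)² = 135² = 18225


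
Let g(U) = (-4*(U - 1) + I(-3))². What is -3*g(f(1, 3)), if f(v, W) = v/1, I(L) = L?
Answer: -27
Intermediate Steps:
f(v, W) = v (f(v, W) = v*1 = v)
g(U) = (1 - 4*U)² (g(U) = (-4*(U - 1) - 3)² = (-4*(-1 + U) - 3)² = ((4 - 4*U) - 3)² = (1 - 4*U)²)
-3*g(f(1, 3)) = -3*(-1 + 4*1)² = -3*(-1 + 4)² = -3*3² = -3*9 = -27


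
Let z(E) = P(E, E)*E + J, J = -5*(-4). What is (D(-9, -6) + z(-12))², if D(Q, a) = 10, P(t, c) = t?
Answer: 30276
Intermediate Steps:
J = 20
z(E) = 20 + E² (z(E) = E*E + 20 = E² + 20 = 20 + E²)
(D(-9, -6) + z(-12))² = (10 + (20 + (-12)²))² = (10 + (20 + 144))² = (10 + 164)² = 174² = 30276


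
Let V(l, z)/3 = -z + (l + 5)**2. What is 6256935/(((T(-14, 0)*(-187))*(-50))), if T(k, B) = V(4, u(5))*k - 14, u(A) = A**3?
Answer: 73611/201740 ≈ 0.36488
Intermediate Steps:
V(l, z) = -3*z + 3*(5 + l)**2 (V(l, z) = 3*(-z + (l + 5)**2) = 3*(-z + (5 + l)**2) = 3*((5 + l)**2 - z) = -3*z + 3*(5 + l)**2)
T(k, B) = -14 - 132*k (T(k, B) = (-3*5**3 + 3*(5 + 4)**2)*k - 14 = (-3*125 + 3*9**2)*k - 14 = (-375 + 3*81)*k - 14 = (-375 + 243)*k - 14 = -132*k - 14 = -14 - 132*k)
6256935/(((T(-14, 0)*(-187))*(-50))) = 6256935/((((-14 - 132*(-14))*(-187))*(-50))) = 6256935/((((-14 + 1848)*(-187))*(-50))) = 6256935/(((1834*(-187))*(-50))) = 6256935/((-342958*(-50))) = 6256935/17147900 = 6256935*(1/17147900) = 73611/201740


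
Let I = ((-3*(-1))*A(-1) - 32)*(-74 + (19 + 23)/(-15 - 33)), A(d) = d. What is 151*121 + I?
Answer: 167133/8 ≈ 20892.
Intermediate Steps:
I = 20965/8 (I = (-3*(-1)*(-1) - 32)*(-74 + (19 + 23)/(-15 - 33)) = (3*(-1) - 32)*(-74 + 42/(-48)) = (-3 - 32)*(-74 + 42*(-1/48)) = -35*(-74 - 7/8) = -35*(-599/8) = 20965/8 ≈ 2620.6)
151*121 + I = 151*121 + 20965/8 = 18271 + 20965/8 = 167133/8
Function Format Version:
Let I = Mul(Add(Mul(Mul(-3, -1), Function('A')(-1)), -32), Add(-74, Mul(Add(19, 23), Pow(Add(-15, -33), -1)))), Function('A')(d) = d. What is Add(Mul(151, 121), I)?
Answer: Rational(167133, 8) ≈ 20892.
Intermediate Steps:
I = Rational(20965, 8) (I = Mul(Add(Mul(Mul(-3, -1), -1), -32), Add(-74, Mul(Add(19, 23), Pow(Add(-15, -33), -1)))) = Mul(Add(Mul(3, -1), -32), Add(-74, Mul(42, Pow(-48, -1)))) = Mul(Add(-3, -32), Add(-74, Mul(42, Rational(-1, 48)))) = Mul(-35, Add(-74, Rational(-7, 8))) = Mul(-35, Rational(-599, 8)) = Rational(20965, 8) ≈ 2620.6)
Add(Mul(151, 121), I) = Add(Mul(151, 121), Rational(20965, 8)) = Add(18271, Rational(20965, 8)) = Rational(167133, 8)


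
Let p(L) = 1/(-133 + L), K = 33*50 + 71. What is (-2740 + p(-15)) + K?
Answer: -150813/148 ≈ -1019.0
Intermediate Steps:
K = 1721 (K = 1650 + 71 = 1721)
(-2740 + p(-15)) + K = (-2740 + 1/(-133 - 15)) + 1721 = (-2740 + 1/(-148)) + 1721 = (-2740 - 1/148) + 1721 = -405521/148 + 1721 = -150813/148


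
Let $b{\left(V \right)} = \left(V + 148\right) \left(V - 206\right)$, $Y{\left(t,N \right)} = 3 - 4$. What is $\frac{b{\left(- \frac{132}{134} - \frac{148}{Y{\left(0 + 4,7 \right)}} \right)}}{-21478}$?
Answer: $\frac{39057616}{48207371} \approx 0.8102$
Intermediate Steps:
$Y{\left(t,N \right)} = -1$ ($Y{\left(t,N \right)} = 3 - 4 = -1$)
$b{\left(V \right)} = \left(-206 + V\right) \left(148 + V\right)$ ($b{\left(V \right)} = \left(148 + V\right) \left(-206 + V\right) = \left(-206 + V\right) \left(148 + V\right)$)
$\frac{b{\left(- \frac{132}{134} - \frac{148}{Y{\left(0 + 4,7 \right)}} \right)}}{-21478} = \frac{-30488 + \left(- \frac{132}{134} - \frac{148}{-1}\right)^{2} - 58 \left(- \frac{132}{134} - \frac{148}{-1}\right)}{-21478} = \left(-30488 + \left(\left(-132\right) \frac{1}{134} - -148\right)^{2} - 58 \left(\left(-132\right) \frac{1}{134} - -148\right)\right) \left(- \frac{1}{21478}\right) = \left(-30488 + \left(- \frac{66}{67} + 148\right)^{2} - 58 \left(- \frac{66}{67} + 148\right)\right) \left(- \frac{1}{21478}\right) = \left(-30488 + \left(\frac{9850}{67}\right)^{2} - \frac{571300}{67}\right) \left(- \frac{1}{21478}\right) = \left(-30488 + \frac{97022500}{4489} - \frac{571300}{67}\right) \left(- \frac{1}{21478}\right) = \left(- \frac{78115232}{4489}\right) \left(- \frac{1}{21478}\right) = \frac{39057616}{48207371}$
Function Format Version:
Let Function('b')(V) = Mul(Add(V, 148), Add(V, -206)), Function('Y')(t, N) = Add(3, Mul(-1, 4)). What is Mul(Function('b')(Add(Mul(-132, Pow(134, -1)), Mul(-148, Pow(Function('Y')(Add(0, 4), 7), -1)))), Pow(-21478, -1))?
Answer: Rational(39057616, 48207371) ≈ 0.81020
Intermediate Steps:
Function('Y')(t, N) = -1 (Function('Y')(t, N) = Add(3, -4) = -1)
Function('b')(V) = Mul(Add(-206, V), Add(148, V)) (Function('b')(V) = Mul(Add(148, V), Add(-206, V)) = Mul(Add(-206, V), Add(148, V)))
Mul(Function('b')(Add(Mul(-132, Pow(134, -1)), Mul(-148, Pow(Function('Y')(Add(0, 4), 7), -1)))), Pow(-21478, -1)) = Mul(Add(-30488, Pow(Add(Mul(-132, Pow(134, -1)), Mul(-148, Pow(-1, -1))), 2), Mul(-58, Add(Mul(-132, Pow(134, -1)), Mul(-148, Pow(-1, -1))))), Pow(-21478, -1)) = Mul(Add(-30488, Pow(Add(Mul(-132, Rational(1, 134)), Mul(-148, -1)), 2), Mul(-58, Add(Mul(-132, Rational(1, 134)), Mul(-148, -1)))), Rational(-1, 21478)) = Mul(Add(-30488, Pow(Add(Rational(-66, 67), 148), 2), Mul(-58, Add(Rational(-66, 67), 148))), Rational(-1, 21478)) = Mul(Add(-30488, Pow(Rational(9850, 67), 2), Mul(-58, Rational(9850, 67))), Rational(-1, 21478)) = Mul(Add(-30488, Rational(97022500, 4489), Rational(-571300, 67)), Rational(-1, 21478)) = Mul(Rational(-78115232, 4489), Rational(-1, 21478)) = Rational(39057616, 48207371)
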